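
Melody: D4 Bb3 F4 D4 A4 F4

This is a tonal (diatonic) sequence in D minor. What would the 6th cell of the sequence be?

Taking 2-note groups, the heads are D4, F4, A4: the pattern moves up a 3rd.
Continuing the starts: C5 → E5 → G5.
So cell 6 is G5 E5.

G5 E5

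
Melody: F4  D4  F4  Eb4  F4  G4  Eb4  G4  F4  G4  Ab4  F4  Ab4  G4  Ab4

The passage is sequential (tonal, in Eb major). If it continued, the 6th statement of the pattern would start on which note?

D5

The 5-note cells begin on F4, G4, Ab4 — each up a 2nd from the last.
Extending the heads up a 2nd: Bb4 → C5 → D5.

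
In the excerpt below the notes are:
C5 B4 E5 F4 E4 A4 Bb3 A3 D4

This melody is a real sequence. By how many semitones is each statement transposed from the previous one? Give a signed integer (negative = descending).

-7

Taking 3-note groups, the heads are C5, F4, Bb3: the pattern moves down a 5th.
C5→F4 is 65 − 72 = -7 semitones.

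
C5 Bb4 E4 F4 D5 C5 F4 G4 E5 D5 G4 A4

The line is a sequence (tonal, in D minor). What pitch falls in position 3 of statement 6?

Grouping in 4s, the 3rd note of each cell is E4, F4, G4.
Each moves up a 2nd. Continuing: A4 → Bb4 → C5.

C5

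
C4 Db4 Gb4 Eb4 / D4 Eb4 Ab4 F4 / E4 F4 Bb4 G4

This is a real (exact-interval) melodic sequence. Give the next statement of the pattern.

F#4 G4 C5 A4

Taking 4-note groups, the heads are C4, D4, E4: the pattern moves up a 2nd.
So cell 4 is F#4 G4 C5 A4.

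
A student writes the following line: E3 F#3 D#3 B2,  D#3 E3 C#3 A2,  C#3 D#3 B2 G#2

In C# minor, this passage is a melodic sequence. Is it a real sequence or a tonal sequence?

tonal

Every note is diatonic to C# minor.
Cell 1 has +2 semitones from note 1 to 2, but cell 2 has +1 — the interval quality changes while the contour stays the same, which is the hallmark of a tonal sequence.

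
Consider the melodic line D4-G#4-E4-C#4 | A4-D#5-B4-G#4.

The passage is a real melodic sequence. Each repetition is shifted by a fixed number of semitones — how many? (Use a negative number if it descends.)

7

Unit = 4 notes; the statements start on D4, A4, moving up a 5th each time.
Counting half-steps from D4 to A4: 7.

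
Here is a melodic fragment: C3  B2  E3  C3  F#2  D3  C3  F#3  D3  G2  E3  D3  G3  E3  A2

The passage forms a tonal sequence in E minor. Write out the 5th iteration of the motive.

G3 F#3 B3 G3 C3

The 5-note cells begin on C3, D3, E3 — each up a 2nd from the last.
Carrying on: F#3 → G3.
From G3 the diatonic shape gives G3 F#3 B3 G3 C3.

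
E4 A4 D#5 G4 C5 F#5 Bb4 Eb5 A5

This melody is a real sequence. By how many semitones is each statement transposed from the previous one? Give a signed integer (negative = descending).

3

With a 3-note motive the entries are E4, G4, Bb4, each up a 3rd from the previous.
Counting half-steps from E4 to G4: 3.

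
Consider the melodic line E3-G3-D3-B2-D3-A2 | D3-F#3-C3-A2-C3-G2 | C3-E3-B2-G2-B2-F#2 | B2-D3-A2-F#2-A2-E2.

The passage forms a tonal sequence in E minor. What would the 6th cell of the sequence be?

Unit = 6 notes; the statements start on E3, D3, C3, B2, moving down a 2nd each time.
Continuing the starts: A2 → G2.
So cell 6 is G2 B2 F#2 D2 F#2 C2.

G2 B2 F#2 D2 F#2 C2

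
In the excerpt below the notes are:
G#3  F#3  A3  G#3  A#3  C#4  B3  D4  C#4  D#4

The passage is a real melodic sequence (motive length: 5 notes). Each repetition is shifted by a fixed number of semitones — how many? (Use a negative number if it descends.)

5

With a 5-note motive the entries are G#3, C#4, each up a 4th from the previous.
G#3→C#4 is 61 − 56 = 5 semitones.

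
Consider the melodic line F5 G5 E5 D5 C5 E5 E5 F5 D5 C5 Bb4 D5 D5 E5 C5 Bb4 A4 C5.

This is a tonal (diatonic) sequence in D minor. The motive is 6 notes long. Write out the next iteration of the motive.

Taking 6-note groups, the heads are F5, E5, D5: the pattern moves down a 2nd.
So cell 4 is C5 D5 Bb4 A4 G4 Bb4.

C5 D5 Bb4 A4 G4 Bb4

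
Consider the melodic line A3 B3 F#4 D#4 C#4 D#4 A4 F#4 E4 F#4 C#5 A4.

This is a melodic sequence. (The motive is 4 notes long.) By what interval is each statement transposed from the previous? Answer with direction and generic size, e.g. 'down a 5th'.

The 4-note cells begin on A3, C#4, E4 — each up a 3rd from the last.
From A3 to C#4: up a 3rd.

up a 3rd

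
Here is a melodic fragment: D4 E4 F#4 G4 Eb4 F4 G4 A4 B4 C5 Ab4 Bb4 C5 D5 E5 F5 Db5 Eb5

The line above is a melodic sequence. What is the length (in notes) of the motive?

6

Try groups of 6 (3 cells in 18 notes):
D4 E4 F#4 G4 Eb4 F4 | G4 A4 B4 C5 Ab4 Bb4 | C5 D5 E5 F5 Db5 Eb5
That's a consistent up a 4th shift per cell, and no other grouping gives one.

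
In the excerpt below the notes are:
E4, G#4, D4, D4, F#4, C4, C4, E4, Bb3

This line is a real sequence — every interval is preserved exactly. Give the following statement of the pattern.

The 3-note cells begin on E4, D4, C4 — each down a 2nd from the last.
From Bb3 the exact shape gives Bb3 D4 Ab3.

Bb3 D4 Ab3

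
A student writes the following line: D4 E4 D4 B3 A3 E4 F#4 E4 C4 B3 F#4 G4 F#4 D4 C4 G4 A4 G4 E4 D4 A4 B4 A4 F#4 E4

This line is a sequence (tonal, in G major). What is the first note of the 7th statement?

C5

Taking 5-note groups, the heads are D4, E4, F#4, G4, A4: the pattern moves up a 2nd.
Continuing: B4 → C5. Statement 7 starts on C5.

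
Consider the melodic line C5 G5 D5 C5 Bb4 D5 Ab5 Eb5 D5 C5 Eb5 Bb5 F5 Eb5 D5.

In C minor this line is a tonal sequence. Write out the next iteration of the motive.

F5 C6 G5 F5 Eb5

Unit = 5 notes; the statements start on C5, D5, Eb5, moving up a 2nd each time.
From F5 the diatonic shape gives F5 C6 G5 F5 Eb5.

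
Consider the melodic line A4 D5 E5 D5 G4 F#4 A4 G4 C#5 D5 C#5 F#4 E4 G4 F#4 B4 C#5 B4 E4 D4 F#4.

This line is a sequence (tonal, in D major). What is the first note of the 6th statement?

C#4

Taking 7-note groups, the heads are A4, G4, F#4: the pattern moves down a 2nd.
Extending the heads down a 2nd: E4 → D4 → C#4.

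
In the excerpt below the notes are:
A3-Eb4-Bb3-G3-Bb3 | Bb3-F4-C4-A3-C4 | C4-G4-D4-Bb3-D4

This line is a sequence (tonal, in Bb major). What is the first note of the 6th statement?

F4

Taking 5-note groups, the heads are A3, Bb3, C4: the pattern moves up a 2nd.
Continuing: D4 → Eb4 → F4. Statement 6 starts on F4.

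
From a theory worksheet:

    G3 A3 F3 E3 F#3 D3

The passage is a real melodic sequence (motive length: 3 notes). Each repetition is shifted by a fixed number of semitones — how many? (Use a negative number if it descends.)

Taking 3-note groups, the heads are G3, E3: the pattern moves down a 3rd.
Counting half-steps from G3 to E3: -3.

-3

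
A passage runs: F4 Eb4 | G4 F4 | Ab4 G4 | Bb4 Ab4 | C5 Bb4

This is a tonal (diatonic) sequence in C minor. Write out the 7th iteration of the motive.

Taking 2-note groups, the heads are F4, G4, Ab4, Bb4, C5: the pattern moves up a 2nd.
Carrying on: D5 → Eb5.
So cell 7 is Eb5 D5.

Eb5 D5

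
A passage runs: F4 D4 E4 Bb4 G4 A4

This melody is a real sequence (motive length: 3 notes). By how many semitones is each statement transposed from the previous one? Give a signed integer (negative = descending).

5

Unit = 3 notes; the statements start on F4, Bb4, moving up a 4th each time.
F4→Bb4 is 70 − 65 = 5 semitones.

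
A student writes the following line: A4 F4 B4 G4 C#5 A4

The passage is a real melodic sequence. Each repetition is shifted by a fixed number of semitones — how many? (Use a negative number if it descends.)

2

With a 2-note motive the entries are A4, B4, C#5, each up a 2nd from the previous.
A4→B4 is 71 − 69 = 2 semitones.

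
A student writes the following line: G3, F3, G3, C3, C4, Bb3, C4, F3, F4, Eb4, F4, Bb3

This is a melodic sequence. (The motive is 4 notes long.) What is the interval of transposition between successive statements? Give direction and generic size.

Taking 4-note groups, the heads are G3, C4, F4: the pattern moves up a 4th.
From G3 to C4: up a 4th.

up a 4th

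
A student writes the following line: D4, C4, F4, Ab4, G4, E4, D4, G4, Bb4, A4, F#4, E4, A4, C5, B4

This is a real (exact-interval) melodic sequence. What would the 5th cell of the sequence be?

A#4 G#4 C#5 E5 D#5

Taking 5-note groups, the heads are D4, E4, F#4: the pattern moves up a 2nd.
Extending up a 2nd: G#4 → A#4.
So cell 5 is A#4 G#4 C#5 E5 D#5.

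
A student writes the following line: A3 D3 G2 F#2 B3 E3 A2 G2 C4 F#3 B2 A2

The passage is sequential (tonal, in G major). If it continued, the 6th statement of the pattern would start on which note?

Unit = 4 notes; the statements start on A3, B3, C4, moving up a 2nd each time.
Extending the heads up a 2nd: D4 → E4 → F#4.

F#4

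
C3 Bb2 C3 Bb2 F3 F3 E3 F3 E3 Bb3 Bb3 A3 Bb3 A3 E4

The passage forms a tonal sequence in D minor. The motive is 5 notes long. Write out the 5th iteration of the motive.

Unit = 5 notes; the statements start on C3, F3, Bb3, moving up a 4th each time.
Carrying on: E4 → A4.
So cell 5 is A4 G4 A4 G4 D5.

A4 G4 A4 G4 D5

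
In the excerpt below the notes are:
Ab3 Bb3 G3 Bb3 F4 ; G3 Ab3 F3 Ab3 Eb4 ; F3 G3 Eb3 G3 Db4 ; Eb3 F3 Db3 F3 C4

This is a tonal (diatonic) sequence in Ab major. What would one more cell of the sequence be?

Db3 Eb3 C3 Eb3 Bb3

The 5-note cells begin on Ab3, G3, F3, Eb3 — each down a 2nd from the last.
From Db3 the diatonic shape gives Db3 Eb3 C3 Eb3 Bb3.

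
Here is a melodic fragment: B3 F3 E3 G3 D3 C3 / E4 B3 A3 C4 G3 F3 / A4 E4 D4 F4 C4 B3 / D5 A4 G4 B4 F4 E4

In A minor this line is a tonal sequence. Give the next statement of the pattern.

G5 D5 C5 E5 B4 A4

The 6-note cells begin on B3, E4, A4, D5 — each up a 4th from the last.
So cell 5 is G5 D5 C5 E5 B4 A4.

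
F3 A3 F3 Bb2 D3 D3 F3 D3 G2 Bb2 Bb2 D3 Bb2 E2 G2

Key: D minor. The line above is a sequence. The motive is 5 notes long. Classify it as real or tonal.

Every note is diatonic to D minor.
Cell 1 has +4 semitones from note 1 to 2, but cell 2 has +3 — the interval quality changes while the contour stays the same, which is the hallmark of a tonal sequence.

tonal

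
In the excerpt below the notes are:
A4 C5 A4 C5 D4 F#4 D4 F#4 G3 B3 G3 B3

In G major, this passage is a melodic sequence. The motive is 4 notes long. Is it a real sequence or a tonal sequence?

tonal

Every note is diatonic to G major.
Cell 1 has +3 semitones from note 1 to 2, but cell 2 has +4 — the interval quality changes while the contour stays the same, which is the hallmark of a tonal sequence.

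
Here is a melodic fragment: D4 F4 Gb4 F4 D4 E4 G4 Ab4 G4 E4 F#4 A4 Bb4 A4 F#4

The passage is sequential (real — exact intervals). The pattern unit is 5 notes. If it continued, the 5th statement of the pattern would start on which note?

A#4

The 5-note cells begin on D4, E4, F#4 — each up a 2nd from the last.
Continuing: G#4 → A#4. Statement 5 starts on A#4.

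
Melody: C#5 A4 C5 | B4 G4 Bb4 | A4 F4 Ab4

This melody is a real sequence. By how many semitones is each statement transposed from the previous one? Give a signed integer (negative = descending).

Taking 3-note groups, the heads are C#5, B4, A4: the pattern moves down a 2nd.
C#5 to B4 spans -2 semitones.

-2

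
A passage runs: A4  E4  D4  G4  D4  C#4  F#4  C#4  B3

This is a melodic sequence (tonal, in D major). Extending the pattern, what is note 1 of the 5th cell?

D4

The unit is 3 notes. Position-1 pitches of the 3 shown cells: A4, G4, F#4.
Extending down a 2nd: E4 → D4.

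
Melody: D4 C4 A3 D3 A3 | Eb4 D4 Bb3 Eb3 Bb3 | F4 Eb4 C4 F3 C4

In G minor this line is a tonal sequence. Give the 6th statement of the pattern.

Bb4 A4 F4 Bb3 F4

Unit = 5 notes; the statements start on D4, Eb4, F4, moving up a 2nd each time.
Carrying on: G4 → A4 → Bb4.
So cell 6 is Bb4 A4 F4 Bb3 F4.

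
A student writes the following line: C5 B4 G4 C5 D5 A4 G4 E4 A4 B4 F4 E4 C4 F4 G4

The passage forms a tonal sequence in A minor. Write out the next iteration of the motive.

Taking 5-note groups, the heads are C5, A4, F4: the pattern moves down a 3rd.
So cell 4 is D4 C4 A3 D4 E4.

D4 C4 A3 D4 E4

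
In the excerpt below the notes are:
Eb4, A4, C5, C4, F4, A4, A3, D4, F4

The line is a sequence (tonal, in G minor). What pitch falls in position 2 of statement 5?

G3

The unit is 3 notes. Position-2 pitches of the 3 shown cells: A4, F4, D4.
Each moves down a 3rd. Continuing: Bb3 → G3.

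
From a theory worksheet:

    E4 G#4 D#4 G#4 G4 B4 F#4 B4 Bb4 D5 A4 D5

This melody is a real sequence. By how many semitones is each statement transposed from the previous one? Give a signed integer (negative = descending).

With a 4-note motive the entries are E4, G4, Bb4, each up a 3rd from the previous.
E4→G4 is 67 − 64 = 3 semitones.

3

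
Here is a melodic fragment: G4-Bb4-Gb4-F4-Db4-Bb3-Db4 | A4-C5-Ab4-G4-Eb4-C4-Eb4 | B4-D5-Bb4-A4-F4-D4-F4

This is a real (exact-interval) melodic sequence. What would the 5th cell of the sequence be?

D#5 F#5 D5 C#5 A4 F#4 A4

Unit = 7 notes; the statements start on G4, A4, B4, moving up a 2nd each time.
Continuing the starts: C#5 → D#5.
So cell 5 is D#5 F#5 D5 C#5 A4 F#4 A4.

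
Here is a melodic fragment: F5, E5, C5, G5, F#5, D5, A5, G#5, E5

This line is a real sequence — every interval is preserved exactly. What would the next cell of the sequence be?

B5 A#5 F#5

Taking 3-note groups, the heads are F5, G5, A5: the pattern moves up a 2nd.
So cell 4 is B5 A#5 F#5.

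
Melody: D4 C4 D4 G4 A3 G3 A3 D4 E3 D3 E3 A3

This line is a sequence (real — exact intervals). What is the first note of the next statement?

B2

With a 4-note motive the entries are D4, A3, E3, each down a 4th from the previous.
The next head, down a 4th from E3, is B2.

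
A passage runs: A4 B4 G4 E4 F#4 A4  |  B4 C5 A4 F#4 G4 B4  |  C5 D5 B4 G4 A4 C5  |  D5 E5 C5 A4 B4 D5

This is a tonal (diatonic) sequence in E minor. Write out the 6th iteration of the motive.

The 6-note cells begin on A4, B4, C5, D5 — each up a 2nd from the last.
Continuing the starts: E5 → F#5.
So cell 6 is F#5 G5 E5 C5 D5 F#5.

F#5 G5 E5 C5 D5 F#5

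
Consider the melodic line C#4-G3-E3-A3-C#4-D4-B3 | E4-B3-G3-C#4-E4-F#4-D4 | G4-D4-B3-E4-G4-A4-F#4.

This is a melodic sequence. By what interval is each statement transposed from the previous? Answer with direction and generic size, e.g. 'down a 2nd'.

With a 7-note motive the entries are C#4, E4, G4, each up a 3rd from the previous.
C#4 to E4 is up a 3rd.

up a 3rd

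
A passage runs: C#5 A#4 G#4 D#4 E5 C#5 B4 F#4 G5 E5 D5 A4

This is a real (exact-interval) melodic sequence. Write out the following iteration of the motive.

Bb5 G5 F5 C5

With a 4-note motive the entries are C#5, E5, G5, each up a 3rd from the previous.
So cell 4 is Bb5 G5 F5 C5.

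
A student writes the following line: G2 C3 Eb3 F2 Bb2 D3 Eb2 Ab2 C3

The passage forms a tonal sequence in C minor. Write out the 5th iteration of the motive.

C2 F2 Ab2

Unit = 3 notes; the statements start on G2, F2, Eb2, moving down a 2nd each time.
Carrying on: D2 → C2.
Statement 5 starts on C2 and keeps the same diatonic contour: C2 F2 Ab2.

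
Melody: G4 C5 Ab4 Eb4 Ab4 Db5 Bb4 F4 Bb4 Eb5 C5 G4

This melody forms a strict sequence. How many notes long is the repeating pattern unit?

There are 12 notes; a 4-note unit gives 3 cells:
G4 C5 Ab4 Eb4 | Ab4 Db5 Bb4 F4 | Bb4 Eb5 C5 G4
Each cell is the previous one up a 2nd — so the unit is 4 notes.

4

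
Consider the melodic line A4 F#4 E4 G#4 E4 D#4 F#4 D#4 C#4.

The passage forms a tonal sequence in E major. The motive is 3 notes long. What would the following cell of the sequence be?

E4 C#4 B3

The 3-note cells begin on A4, G#4, F#4 — each down a 2nd from the last.
So cell 4 is E4 C#4 B3.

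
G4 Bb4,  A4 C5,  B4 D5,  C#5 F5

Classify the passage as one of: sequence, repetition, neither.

neither

Note 2 of cell 4 is F5; if this were a sequence it would be E5. No unit length gives a consistent transposition pattern.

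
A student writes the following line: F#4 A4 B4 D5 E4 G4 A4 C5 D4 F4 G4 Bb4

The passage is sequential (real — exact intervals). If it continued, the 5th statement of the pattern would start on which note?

Bb3

With a 4-note motive the entries are F#4, E4, D4, each down a 2nd from the previous.
Extending the heads down a 2nd: C4 → Bb3.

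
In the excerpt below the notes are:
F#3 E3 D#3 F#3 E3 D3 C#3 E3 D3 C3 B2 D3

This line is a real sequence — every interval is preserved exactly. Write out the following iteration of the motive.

With a 4-note motive the entries are F#3, E3, D3, each down a 2nd from the previous.
From C3 the exact shape gives C3 Bb2 A2 C3.

C3 Bb2 A2 C3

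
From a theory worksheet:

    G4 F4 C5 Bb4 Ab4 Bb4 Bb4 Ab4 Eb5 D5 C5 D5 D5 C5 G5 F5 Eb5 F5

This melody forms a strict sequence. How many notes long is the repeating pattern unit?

6

18 notes total. Splitting into 3 groups of 6:
G4 F4 C5 Bb4 Ab4 Bb4 | Bb4 Ab4 Eb5 D5 C5 D5 | D5 C5 G5 F5 Eb5 F5
Each cell is the previous one up a 3rd — so the unit is 6 notes.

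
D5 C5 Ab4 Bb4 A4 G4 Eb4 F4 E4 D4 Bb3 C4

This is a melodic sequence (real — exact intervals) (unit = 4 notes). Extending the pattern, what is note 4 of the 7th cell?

With 4-note cells, note 4 of each statement runs Bb4, F4, C4.
Carrying that down a 4th forward: G3 → D3 → A2 → E2.

E2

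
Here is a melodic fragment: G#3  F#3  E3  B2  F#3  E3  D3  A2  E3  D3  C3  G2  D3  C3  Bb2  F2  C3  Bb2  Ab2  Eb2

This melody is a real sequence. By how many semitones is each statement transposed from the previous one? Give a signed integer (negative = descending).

-2

Unit = 4 notes; the statements start on G#3, F#3, E3, D3, C3, moving down a 2nd each time.
G#3 to F#3 spans -2 semitones.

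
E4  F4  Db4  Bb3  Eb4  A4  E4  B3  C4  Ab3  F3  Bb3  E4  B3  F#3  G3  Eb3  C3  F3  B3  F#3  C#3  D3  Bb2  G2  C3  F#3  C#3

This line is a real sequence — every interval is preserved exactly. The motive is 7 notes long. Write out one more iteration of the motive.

With a 7-note motive the entries are E4, B3, F#3, C#3, each down a 4th from the previous.
So cell 5 is G#2 A2 F2 D2 G2 C#3 G#2.

G#2 A2 F2 D2 G2 C#3 G#2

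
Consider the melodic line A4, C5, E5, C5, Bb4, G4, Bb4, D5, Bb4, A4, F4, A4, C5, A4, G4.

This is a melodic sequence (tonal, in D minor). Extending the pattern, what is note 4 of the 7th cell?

D4

Grouping in 5s, the 4th note of each cell is C5, Bb4, A4.
Carrying that down a 2nd forward: G4 → F4 → E4 → D4.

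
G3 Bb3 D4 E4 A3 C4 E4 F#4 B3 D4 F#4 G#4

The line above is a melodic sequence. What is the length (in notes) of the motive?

12 notes total. Splitting into 3 groups of 4:
G3 Bb3 D4 E4 | A3 C4 E4 F#4 | B3 D4 F#4 G#4
Each cell is the previous one up a 2nd — so the unit is 4 notes.

4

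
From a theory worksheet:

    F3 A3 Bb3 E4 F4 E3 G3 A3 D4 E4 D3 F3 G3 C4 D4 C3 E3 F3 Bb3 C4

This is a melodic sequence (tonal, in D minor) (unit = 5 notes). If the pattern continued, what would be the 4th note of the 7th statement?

The unit is 5 notes. Position-4 pitches of the 4 shown cells: E4, D4, C4, Bb3.
Extending down a 2nd: A3 → G3 → F3.

F3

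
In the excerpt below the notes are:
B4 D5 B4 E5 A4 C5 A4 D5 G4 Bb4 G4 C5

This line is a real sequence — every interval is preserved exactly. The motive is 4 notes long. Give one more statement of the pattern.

The 4-note cells begin on B4, A4, G4 — each down a 2nd from the last.
So cell 4 is F4 Ab4 F4 Bb4.

F4 Ab4 F4 Bb4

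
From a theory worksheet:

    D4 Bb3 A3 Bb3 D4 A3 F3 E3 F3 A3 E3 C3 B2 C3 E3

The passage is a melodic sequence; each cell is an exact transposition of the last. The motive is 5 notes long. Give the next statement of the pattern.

B2 G2 F#2 G2 B2

The 5-note cells begin on D4, A3, E3 — each down a 4th from the last.
Statement 4 starts on B2 and keeps the same exact contour: B2 G2 F#2 G2 B2.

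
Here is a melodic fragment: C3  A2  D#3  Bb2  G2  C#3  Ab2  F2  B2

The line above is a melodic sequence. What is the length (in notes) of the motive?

3

Try groups of 3 (3 cells in 9 notes):
C3 A2 D#3 | Bb2 G2 C#3 | Ab2 F2 B2
Every group is a transposition down a 2nd of the one before; no shorter unit works.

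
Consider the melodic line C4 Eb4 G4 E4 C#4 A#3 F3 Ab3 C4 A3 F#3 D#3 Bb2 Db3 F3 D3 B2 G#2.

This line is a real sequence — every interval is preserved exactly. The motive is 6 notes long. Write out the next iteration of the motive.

Taking 6-note groups, the heads are C4, F3, Bb2: the pattern moves down a 5th.
So cell 4 is Eb2 Gb2 Bb2 G2 E2 C#2.

Eb2 Gb2 Bb2 G2 E2 C#2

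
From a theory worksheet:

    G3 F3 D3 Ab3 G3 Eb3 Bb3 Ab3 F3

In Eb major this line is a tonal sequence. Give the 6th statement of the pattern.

With a 3-note motive the entries are G3, Ab3, Bb3, each up a 2nd from the previous.
Carrying on: C4 → D4 → Eb4.
So cell 6 is Eb4 D4 Bb3.

Eb4 D4 Bb3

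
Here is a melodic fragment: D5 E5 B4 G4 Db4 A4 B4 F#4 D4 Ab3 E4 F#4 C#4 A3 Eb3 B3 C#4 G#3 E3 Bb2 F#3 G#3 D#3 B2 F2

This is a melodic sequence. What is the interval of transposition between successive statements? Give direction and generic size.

With a 5-note motive the entries are D5, A4, E4, B3, F#3, each down a 4th from the previous.
From D5 to A4: down a 4th.

down a 4th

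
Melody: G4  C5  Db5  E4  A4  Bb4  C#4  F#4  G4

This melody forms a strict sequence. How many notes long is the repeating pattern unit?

Try groups of 3 (3 cells in 9 notes):
G4 C5 Db5 | E4 A4 Bb4 | C#4 F#4 G4
That's a consistent down a 3rd shift per cell, and no other grouping gives one.

3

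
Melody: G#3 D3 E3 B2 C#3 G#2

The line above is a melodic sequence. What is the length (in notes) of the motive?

6 notes total. Splitting into 3 groups of 2:
G#3 D3 | E3 B2 | C#3 G#2
Each cell is the previous one down a 3rd — so the unit is 2 notes.

2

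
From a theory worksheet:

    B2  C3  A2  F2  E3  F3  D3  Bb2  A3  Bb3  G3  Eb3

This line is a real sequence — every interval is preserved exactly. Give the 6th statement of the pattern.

Taking 4-note groups, the heads are B2, E3, A3: the pattern moves up a 4th.
Continuing the starts: D4 → G4 → C5.
From C5 the exact shape gives C5 Db5 Bb4 Gb4.

C5 Db5 Bb4 Gb4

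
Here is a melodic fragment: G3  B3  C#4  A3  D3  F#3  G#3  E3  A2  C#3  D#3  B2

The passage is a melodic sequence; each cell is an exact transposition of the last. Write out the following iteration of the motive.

Unit = 4 notes; the statements start on G3, D3, A2, moving down a 4th each time.
So cell 4 is E2 G#2 A#2 F#2.

E2 G#2 A#2 F#2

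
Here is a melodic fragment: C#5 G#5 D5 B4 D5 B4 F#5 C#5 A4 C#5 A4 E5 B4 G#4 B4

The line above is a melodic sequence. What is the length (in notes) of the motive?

15 notes total. Splitting into 3 groups of 5:
C#5 G#5 D5 B4 D5 | B4 F#5 C#5 A4 C#5 | A4 E5 B4 G#4 B4
That's a consistent down a 2nd shift per cell, and no other grouping gives one.

5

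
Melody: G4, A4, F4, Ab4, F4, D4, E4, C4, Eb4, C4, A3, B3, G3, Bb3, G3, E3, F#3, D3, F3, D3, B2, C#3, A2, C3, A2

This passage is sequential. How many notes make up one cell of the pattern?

25 notes total. Splitting into 5 groups of 5:
G4 A4 F4 Ab4 F4 | D4 E4 C4 Eb4 C4 | A3 B3 G3 Bb3 G3 | E3 F#3 D3 F3 D3 | B2 C#3 A2 C3 A2
That's a consistent down a 4th shift per cell, and no other grouping gives one.

5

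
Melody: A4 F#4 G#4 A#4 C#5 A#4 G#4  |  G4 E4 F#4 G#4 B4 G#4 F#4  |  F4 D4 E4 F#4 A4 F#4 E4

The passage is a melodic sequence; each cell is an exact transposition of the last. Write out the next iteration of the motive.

Eb4 C4 D4 E4 G4 E4 D4

Taking 7-note groups, the heads are A4, G4, F4: the pattern moves down a 2nd.
Statement 4 starts on Eb4 and keeps the same exact contour: Eb4 C4 D4 E4 G4 E4 D4.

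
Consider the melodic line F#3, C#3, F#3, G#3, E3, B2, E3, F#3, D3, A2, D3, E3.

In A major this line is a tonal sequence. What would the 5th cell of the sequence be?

The 4-note cells begin on F#3, E3, D3 — each down a 2nd from the last.
Carrying on: C#3 → B2.
Statement 5 starts on B2 and keeps the same diatonic contour: B2 F#2 B2 C#3.

B2 F#2 B2 C#3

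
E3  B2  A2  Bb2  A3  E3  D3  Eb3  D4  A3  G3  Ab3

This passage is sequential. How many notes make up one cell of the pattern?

12 notes total. Splitting into 3 groups of 4:
E3 B2 A2 Bb2 | A3 E3 D3 Eb3 | D4 A3 G3 Ab3
That's a consistent up a 4th shift per cell, and no other grouping gives one.

4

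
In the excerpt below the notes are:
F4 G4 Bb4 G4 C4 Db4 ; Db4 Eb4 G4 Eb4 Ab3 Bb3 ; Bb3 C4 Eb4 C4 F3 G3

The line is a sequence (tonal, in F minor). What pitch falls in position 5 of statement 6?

Grouping in 6s, the 5th note of each cell is C4, Ab3, F3.
Each moves down a 3rd. Continuing: Db3 → Bb2 → G2.

G2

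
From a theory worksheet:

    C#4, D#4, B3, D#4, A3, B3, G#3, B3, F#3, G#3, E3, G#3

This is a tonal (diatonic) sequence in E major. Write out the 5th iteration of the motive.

With a 4-note motive the entries are C#4, A3, F#3, each down a 3rd from the previous.
Continuing the starts: D#3 → B2.
So cell 5 is B2 C#3 A2 C#3.

B2 C#3 A2 C#3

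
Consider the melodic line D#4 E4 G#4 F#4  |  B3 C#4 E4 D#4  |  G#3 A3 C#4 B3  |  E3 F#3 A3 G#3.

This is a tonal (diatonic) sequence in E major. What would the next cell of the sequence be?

With a 4-note motive the entries are D#4, B3, G#3, E3, each down a 3rd from the previous.
So cell 5 is C#3 D#3 F#3 E3.

C#3 D#3 F#3 E3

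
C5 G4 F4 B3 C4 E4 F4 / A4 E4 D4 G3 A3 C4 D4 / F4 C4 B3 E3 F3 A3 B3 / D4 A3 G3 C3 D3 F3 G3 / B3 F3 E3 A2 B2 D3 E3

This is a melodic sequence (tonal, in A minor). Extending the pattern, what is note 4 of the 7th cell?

Grouping in 7s, the 4th note of each cell is B3, G3, E3, C3, A2.
Extending down a 3rd: F2 → D2.

D2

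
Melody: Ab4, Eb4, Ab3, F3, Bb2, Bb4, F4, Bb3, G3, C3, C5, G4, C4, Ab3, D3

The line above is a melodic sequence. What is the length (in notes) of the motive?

Try groups of 5 (3 cells in 15 notes):
Ab4 Eb4 Ab3 F3 Bb2 | Bb4 F4 Bb3 G3 C3 | C5 G4 C4 Ab3 D3
That's a consistent up a 2nd shift per cell, and no other grouping gives one.

5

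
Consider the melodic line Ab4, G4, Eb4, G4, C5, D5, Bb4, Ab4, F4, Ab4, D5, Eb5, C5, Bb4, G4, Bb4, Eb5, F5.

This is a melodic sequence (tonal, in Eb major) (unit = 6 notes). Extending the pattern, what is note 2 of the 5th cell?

Grouping in 6s, the 2nd note of each cell is G4, Ab4, Bb4.
Carrying that up a 2nd forward: C5 → D5.

D5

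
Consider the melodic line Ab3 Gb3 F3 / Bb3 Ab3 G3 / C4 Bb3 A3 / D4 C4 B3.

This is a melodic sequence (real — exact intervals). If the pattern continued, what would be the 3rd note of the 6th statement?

With 3-note cells, note 3 of each statement runs F3, G3, A3, B3.
Carrying that up a 2nd forward: C#4 → D#4.

D#4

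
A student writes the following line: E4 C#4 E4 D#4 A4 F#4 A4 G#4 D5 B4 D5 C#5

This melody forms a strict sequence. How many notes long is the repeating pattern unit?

4

There are 12 notes; a 4-note unit gives 3 cells:
E4 C#4 E4 D#4 | A4 F#4 A4 G#4 | D5 B4 D5 C#5
Every group is a transposition up a 4th of the one before; no shorter unit works.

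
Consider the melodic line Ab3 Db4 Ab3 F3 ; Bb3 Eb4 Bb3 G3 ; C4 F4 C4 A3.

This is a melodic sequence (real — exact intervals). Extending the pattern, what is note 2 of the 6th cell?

Grouping in 4s, the 2nd note of each cell is Db4, Eb4, F4.
Carrying that up a 2nd forward: G4 → A4 → B4.

B4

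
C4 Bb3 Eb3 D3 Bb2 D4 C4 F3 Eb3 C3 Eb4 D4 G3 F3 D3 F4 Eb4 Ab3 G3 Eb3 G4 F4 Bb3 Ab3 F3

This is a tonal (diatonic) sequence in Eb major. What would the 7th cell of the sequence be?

Bb4 Ab4 D4 C4 Ab3

With a 5-note motive the entries are C4, D4, Eb4, F4, G4, each up a 2nd from the previous.
Extending up a 2nd: Ab4 → Bb4.
Statement 7 starts on Bb4 and keeps the same diatonic contour: Bb4 Ab4 D4 C4 Ab3.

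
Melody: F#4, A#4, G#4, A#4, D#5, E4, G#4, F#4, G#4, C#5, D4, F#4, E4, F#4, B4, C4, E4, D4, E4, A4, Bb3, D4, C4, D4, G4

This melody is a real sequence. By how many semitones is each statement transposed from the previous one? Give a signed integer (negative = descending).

The 5-note cells begin on F#4, E4, D4, C4, Bb3 — each down a 2nd from the last.
Counting half-steps from F#4 to E4: -2.

-2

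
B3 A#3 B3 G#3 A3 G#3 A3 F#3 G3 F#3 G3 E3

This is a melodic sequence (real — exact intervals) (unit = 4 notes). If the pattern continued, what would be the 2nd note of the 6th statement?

C3

Grouping in 4s, the 2nd note of each cell is A#3, G#3, F#3.
Carrying that down a 2nd forward: E3 → D3 → C3.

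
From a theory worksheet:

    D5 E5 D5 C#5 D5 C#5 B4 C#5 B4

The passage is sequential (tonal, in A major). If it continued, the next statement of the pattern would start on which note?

A4

The 3-note cells begin on D5, C#5, B4 — each down a 2nd from the last.
The next head, down a 2nd from B4, is A4.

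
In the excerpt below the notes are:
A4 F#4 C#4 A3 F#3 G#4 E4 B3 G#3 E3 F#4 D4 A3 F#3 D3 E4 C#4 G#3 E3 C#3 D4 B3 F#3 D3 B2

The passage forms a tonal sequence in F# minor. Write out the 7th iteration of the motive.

Unit = 5 notes; the statements start on A4, G#4, F#4, E4, D4, moving down a 2nd each time.
Continuing the starts: C#4 → B3.
So cell 7 is B3 G#3 D3 B2 G#2.

B3 G#3 D3 B2 G#2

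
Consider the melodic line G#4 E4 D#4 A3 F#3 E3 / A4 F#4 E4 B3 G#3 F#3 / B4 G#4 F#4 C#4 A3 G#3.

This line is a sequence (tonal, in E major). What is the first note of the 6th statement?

The 6-note cells begin on G#4, A4, B4 — each up a 2nd from the last.
Continuing: C#5 → D#5 → E5. Statement 6 starts on E5.

E5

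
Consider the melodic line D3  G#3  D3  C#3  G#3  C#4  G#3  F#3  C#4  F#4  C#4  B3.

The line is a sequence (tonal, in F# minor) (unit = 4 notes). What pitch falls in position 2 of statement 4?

B4

The unit is 4 notes. Position-2 pitches of the 3 shown cells: G#3, C#4, F#4.
From F#4, up a 4th gives B4.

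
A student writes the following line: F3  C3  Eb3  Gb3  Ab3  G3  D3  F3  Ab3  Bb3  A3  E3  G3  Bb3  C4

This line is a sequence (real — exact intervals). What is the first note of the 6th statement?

The 5-note cells begin on F3, G3, A3 — each up a 2nd from the last.
Continuing: B3 → C#4 → D#4. Statement 6 starts on D#4.

D#4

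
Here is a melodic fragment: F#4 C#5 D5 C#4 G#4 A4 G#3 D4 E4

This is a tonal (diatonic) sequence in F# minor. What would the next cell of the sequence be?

D3 A3 B3

The 3-note cells begin on F#4, C#4, G#3 — each down a 4th from the last.
So cell 4 is D3 A3 B3.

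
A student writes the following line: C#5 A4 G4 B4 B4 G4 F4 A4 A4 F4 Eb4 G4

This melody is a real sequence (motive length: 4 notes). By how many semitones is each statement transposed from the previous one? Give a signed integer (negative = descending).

The 4-note cells begin on C#5, B4, A4 — each down a 2nd from the last.
C#5→B4 is 71 − 73 = -2 semitones.

-2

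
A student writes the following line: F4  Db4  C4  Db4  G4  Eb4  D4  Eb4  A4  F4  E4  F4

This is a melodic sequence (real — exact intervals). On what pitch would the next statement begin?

B4

The 4-note cells begin on F4, G4, A4 — each up a 2nd from the last.
The next head, up a 2nd from A4, is B4.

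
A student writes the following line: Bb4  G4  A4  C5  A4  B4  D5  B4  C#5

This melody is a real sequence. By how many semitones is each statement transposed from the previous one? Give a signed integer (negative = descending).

2

Taking 3-note groups, the heads are Bb4, C5, D5: the pattern moves up a 2nd.
Counting half-steps from Bb4 to C5: 2.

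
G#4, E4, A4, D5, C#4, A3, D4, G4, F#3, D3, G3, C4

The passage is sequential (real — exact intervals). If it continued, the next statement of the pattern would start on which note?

Unit = 4 notes; the statements start on G#4, C#4, F#3, moving down a 5th each time.
One more step down a 5th gives B2.

B2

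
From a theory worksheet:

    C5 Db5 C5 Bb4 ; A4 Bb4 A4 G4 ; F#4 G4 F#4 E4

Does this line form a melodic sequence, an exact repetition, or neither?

sequence

Each 4-note cell is the previous one transposed down a 3rd.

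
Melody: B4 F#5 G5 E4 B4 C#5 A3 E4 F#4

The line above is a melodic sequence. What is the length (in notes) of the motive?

3

Try groups of 3 (3 cells in 9 notes):
B4 F#5 G5 | E4 B4 C#5 | A3 E4 F#4
That's a consistent down a 5th shift per cell, and no other grouping gives one.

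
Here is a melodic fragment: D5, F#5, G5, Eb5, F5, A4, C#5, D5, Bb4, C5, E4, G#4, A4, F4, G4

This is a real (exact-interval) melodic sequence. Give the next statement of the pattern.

Taking 5-note groups, the heads are D5, A4, E4: the pattern moves down a 4th.
So cell 4 is B3 D#4 E4 C4 D4.

B3 D#4 E4 C4 D4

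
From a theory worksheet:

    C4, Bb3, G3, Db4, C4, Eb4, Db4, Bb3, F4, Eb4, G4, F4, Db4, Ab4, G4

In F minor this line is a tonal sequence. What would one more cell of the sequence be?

Taking 5-note groups, the heads are C4, Eb4, G4: the pattern moves up a 3rd.
From Bb4 the diatonic shape gives Bb4 Ab4 F4 C5 Bb4.

Bb4 Ab4 F4 C5 Bb4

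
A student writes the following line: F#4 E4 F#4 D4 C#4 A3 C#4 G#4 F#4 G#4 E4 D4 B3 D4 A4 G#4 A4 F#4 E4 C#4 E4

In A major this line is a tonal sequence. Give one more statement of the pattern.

B4 A4 B4 G#4 F#4 D4 F#4

The 7-note cells begin on F#4, G#4, A4 — each up a 2nd from the last.
Statement 4 starts on B4 and keeps the same diatonic contour: B4 A4 B4 G#4 F#4 D4 F#4.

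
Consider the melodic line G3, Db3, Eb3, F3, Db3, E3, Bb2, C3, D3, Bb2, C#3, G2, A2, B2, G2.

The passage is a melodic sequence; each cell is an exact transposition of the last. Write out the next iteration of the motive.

The 5-note cells begin on G3, E3, C#3 — each down a 3rd from the last.
So cell 4 is A#2 E2 F#2 G#2 E2.

A#2 E2 F#2 G#2 E2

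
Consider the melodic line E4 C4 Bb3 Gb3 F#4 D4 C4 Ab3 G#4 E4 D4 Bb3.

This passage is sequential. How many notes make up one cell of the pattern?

4

Try groups of 4 (3 cells in 12 notes):
E4 C4 Bb3 Gb3 | F#4 D4 C4 Ab3 | G#4 E4 D4 Bb3
Each cell is the previous one up a 2nd — so the unit is 4 notes.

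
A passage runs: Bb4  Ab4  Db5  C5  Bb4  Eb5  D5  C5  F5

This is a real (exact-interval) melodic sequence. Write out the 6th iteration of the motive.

G#5 F#5 B5

With a 3-note motive the entries are Bb4, C5, D5, each up a 2nd from the previous.
Continuing the starts: E5 → F#5 → G#5.
So cell 6 is G#5 F#5 B5.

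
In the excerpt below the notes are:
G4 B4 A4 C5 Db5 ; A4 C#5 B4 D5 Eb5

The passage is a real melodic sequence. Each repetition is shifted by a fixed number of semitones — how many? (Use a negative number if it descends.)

2

The 5-note cells begin on G4, A4 — each up a 2nd from the last.
G4 to A4 spans +2 semitones.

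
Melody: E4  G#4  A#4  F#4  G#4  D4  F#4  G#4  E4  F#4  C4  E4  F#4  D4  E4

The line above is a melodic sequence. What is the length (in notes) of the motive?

5

Try groups of 5 (3 cells in 15 notes):
E4 G#4 A#4 F#4 G#4 | D4 F#4 G#4 E4 F#4 | C4 E4 F#4 D4 E4
That's a consistent down a 2nd shift per cell, and no other grouping gives one.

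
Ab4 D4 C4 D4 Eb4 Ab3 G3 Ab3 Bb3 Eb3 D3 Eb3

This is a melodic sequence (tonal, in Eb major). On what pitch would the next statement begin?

Unit = 4 notes; the statements start on Ab4, Eb4, Bb3, moving down a 4th each time.
One more step down a 4th gives F3.

F3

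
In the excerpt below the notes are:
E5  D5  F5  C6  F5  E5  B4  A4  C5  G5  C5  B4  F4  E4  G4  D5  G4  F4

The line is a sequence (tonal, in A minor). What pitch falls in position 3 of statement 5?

A3

The unit is 6 notes. Position-3 pitches of the 3 shown cells: F5, C5, G4.
Each moves down a 4th. Continuing: D4 → A3.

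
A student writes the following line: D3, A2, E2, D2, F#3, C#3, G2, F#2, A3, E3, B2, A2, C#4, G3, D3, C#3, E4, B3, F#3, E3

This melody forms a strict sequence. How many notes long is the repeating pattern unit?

4

Try groups of 4 (5 cells in 20 notes):
D3 A2 E2 D2 | F#3 C#3 G2 F#2 | A3 E3 B2 A2 | C#4 G3 D3 C#3 | E4 B3 F#3 E3
Every group is a transposition up a 3rd of the one before; no shorter unit works.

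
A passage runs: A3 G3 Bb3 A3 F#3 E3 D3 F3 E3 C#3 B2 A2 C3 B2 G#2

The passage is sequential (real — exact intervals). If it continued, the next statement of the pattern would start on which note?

F#2

Taking 5-note groups, the heads are A3, E3, B2: the pattern moves down a 4th.
One more step down a 4th gives F#2.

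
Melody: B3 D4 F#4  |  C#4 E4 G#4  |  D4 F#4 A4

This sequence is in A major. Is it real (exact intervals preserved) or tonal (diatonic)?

tonal

Every note is diatonic to A major.
Cell 1 has +3 semitones from note 1 to 2, but cell 3 has +4 — the interval quality changes while the contour stays the same, which is the hallmark of a tonal sequence.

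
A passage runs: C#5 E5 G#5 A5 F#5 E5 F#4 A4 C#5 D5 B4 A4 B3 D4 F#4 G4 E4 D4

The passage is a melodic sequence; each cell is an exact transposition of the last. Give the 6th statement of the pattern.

Unit = 6 notes; the statements start on C#5, F#4, B3, moving down a 5th each time.
Extending down a 5th: E3 → A2 → D2.
So cell 6 is D2 F2 A2 Bb2 G2 F2.

D2 F2 A2 Bb2 G2 F2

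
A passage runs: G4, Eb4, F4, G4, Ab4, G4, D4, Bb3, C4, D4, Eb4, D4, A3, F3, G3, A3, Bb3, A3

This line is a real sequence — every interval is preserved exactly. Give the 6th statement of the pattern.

The 6-note cells begin on G4, D4, A3 — each down a 4th from the last.
Extending down a 4th: E3 → B2 → F#2.
From F#2 the exact shape gives F#2 D2 E2 F#2 G2 F#2.

F#2 D2 E2 F#2 G2 F#2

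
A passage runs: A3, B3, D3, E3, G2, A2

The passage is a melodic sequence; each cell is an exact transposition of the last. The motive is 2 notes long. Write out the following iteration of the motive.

The 2-note cells begin on A3, D3, G2 — each down a 5th from the last.
So cell 4 is C2 D2.

C2 D2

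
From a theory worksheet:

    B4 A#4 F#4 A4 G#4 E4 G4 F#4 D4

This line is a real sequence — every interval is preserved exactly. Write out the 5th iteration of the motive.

The 3-note cells begin on B4, A4, G4 — each down a 2nd from the last.
Carrying on: F4 → Eb4.
So cell 5 is Eb4 D4 Bb3.

Eb4 D4 Bb3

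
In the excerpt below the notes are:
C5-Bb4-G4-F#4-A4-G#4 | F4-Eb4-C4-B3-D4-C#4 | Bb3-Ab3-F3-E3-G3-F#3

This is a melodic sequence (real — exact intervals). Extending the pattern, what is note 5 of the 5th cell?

F2

The unit is 6 notes. Position-5 pitches of the 3 shown cells: A4, D4, G3.
Extending down a 5th: C3 → F2.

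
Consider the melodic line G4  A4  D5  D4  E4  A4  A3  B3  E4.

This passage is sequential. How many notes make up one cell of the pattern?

3

9 notes total. Splitting into 3 groups of 3:
G4 A4 D5 | D4 E4 A4 | A3 B3 E4
That's a consistent down a 4th shift per cell, and no other grouping gives one.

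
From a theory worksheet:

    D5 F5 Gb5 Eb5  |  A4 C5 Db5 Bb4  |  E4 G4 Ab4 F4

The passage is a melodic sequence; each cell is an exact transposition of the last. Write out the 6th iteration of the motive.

With a 4-note motive the entries are D5, A4, E4, each down a 4th from the previous.
Extending down a 4th: B3 → F#3 → C#3.
Statement 6 starts on C#3 and keeps the same exact contour: C#3 E3 F3 D3.

C#3 E3 F3 D3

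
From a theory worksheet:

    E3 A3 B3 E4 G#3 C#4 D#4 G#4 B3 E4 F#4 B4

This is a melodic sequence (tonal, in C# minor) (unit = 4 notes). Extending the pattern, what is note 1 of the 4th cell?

Grouping in 4s, the 1st note of each cell is E3, G#3, B3.
Each moves up a 3rd; the next is D#4.

D#4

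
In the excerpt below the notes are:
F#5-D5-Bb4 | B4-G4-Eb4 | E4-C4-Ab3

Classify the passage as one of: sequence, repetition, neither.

sequence

Each 3-note cell is the previous one transposed down a 5th.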